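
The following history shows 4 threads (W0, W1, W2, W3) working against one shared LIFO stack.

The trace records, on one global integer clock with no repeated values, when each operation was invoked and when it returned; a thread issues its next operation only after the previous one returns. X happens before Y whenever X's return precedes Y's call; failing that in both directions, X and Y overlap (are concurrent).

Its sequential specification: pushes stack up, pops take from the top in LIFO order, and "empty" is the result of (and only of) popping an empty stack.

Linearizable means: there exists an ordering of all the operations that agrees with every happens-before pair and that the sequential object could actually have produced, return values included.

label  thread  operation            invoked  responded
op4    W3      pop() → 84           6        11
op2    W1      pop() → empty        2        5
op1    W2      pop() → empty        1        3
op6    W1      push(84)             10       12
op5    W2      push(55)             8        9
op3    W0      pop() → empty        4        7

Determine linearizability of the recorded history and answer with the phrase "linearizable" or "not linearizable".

a witness: op1, op2, op3, op5, op6, op4
after step 1 (op1 pop() → empty): stack <>
after step 2 (op2 pop() → empty): stack <>
after step 3 (op3 pop() → empty): stack <>
after step 4 (op5 push(55)): stack <55>
after step 5 (op6 push(84)): stack <55,84>
after step 6 (op4 pop() → 84): stack <55>

linearizable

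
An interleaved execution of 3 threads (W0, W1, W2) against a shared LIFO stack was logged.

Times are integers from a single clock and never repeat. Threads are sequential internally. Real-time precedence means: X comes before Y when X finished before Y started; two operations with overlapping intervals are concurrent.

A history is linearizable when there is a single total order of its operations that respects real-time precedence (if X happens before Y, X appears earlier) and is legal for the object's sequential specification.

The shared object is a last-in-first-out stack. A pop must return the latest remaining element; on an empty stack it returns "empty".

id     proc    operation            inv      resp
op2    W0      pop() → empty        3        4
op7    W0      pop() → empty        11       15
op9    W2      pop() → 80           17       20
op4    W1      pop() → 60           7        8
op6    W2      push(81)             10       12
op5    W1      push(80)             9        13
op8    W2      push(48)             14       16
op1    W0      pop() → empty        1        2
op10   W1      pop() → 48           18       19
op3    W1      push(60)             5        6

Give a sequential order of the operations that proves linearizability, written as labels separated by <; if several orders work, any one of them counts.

op1 < op2 < op3 < op4 < op7 < op6 < op5 < op8 < op10 < op9

step 1: op1 pop() → empty — stack <>
step 2: op2 pop() → empty — stack <>
step 3: op3 push(60) — stack <60>
step 4: op4 pop() → 60 — stack <>
step 5: op7 pop() → empty — stack <>
step 6: op6 push(81) — stack <81>
step 7: op5 push(80) — stack <81,80>
step 8: op8 push(48) — stack <81,80,48>
step 9: op10 pop() → 48 — stack <81,80>
step 10: op9 pop() → 80 — stack <81>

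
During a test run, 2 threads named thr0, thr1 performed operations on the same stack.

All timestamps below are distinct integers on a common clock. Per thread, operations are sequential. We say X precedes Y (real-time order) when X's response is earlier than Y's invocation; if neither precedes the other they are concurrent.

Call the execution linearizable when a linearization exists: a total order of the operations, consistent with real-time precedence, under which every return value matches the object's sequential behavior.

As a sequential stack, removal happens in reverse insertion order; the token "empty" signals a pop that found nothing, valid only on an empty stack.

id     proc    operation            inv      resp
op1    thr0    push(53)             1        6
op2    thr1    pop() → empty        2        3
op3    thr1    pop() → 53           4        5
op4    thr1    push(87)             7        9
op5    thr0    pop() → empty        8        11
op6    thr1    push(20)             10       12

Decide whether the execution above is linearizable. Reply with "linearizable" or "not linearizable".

a witness: op2, op1, op3, op5, op4, op6
after step 1 (op2 pop() → empty): stack <>
after step 2 (op1 push(53)): stack <53>
after step 3 (op3 pop() → 53): stack <>
after step 4 (op5 pop() → empty): stack <>
after step 5 (op4 push(87)): stack <87>
after step 6 (op6 push(20)): stack <87,20>

linearizable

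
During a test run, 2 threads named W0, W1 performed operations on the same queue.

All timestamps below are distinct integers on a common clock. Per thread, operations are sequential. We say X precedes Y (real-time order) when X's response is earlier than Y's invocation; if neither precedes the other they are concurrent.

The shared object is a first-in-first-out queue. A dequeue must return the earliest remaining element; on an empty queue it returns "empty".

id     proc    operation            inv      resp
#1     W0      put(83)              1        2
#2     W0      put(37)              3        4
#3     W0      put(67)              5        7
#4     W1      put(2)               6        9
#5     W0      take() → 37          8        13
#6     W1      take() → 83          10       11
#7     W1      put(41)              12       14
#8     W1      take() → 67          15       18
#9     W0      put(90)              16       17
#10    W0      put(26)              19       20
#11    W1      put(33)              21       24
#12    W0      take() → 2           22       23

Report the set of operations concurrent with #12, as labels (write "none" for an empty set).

#11

overlap test against #12 [22,23]: concurrent iff the interval meets 22..23
#1 [1,2]: before
#2 [3,4]: before
#3 [5,7]: before
#4 [6,9]: before
#5 [8,13]: before
#6 [10,11]: before
#7 [12,14]: before
#8 [15,18]: before
#9 [16,17]: before
#10 [19,20]: before
#11 [21,24]: concurrent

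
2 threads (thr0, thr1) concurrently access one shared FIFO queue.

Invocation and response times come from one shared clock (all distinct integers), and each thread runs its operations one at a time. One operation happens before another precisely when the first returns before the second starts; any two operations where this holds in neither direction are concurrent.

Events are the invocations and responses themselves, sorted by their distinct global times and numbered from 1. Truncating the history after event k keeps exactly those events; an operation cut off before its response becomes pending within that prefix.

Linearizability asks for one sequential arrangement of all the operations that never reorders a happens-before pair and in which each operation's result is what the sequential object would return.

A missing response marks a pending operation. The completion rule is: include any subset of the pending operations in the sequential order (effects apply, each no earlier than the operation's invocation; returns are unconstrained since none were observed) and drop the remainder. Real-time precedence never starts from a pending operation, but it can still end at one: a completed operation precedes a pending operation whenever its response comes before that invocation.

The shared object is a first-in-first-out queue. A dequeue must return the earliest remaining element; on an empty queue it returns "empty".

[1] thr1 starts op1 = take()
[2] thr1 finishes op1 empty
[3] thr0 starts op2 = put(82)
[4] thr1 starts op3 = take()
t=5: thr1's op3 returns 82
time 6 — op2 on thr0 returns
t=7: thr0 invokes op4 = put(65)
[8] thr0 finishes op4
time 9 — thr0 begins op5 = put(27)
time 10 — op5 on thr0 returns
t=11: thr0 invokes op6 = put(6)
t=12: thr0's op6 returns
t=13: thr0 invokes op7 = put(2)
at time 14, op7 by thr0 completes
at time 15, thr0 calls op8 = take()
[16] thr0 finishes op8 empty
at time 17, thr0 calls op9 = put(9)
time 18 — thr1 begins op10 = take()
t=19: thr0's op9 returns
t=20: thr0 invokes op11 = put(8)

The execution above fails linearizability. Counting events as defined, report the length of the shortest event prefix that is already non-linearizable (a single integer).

events 1..15 are linearizable, e.g. via op1, op2, op3, op4, op5, op6, op7:
1. op1 take() → empty, leaving queue <>
2. op2 put(82), leaving queue <82>
3. op3 take() → 82, leaving queue <>
4. op4 put(65), leaving queue <65>
5. op5 put(27), leaving queue <65,27>
6. op6 put(6), leaving queue <65,27,6>
7. op7 put(2), leaving queue <65,27,6,2>
adding event 16 (op8 responds at 16) leaves no legal real-time order
for example op1, op2, op3, op4, op5, op6, op7, op8 fails at step 8: op8 take() → empty is not legal there
for example op1, op3, op2, op4, op5, op6, op7, op8 fails at step 2: op3 take() → 82 is not legal there

16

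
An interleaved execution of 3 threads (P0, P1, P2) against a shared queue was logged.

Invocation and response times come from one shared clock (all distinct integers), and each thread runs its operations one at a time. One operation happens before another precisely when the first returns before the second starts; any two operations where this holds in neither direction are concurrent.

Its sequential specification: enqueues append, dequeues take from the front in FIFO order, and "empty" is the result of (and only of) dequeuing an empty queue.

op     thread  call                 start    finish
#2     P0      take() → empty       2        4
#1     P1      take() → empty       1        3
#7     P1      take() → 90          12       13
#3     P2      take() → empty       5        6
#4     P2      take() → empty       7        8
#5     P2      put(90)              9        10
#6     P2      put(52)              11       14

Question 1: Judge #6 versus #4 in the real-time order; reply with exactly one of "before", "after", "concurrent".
#6 spans [11,14], #4 spans [7,8]
resp(#4)=8 < inv(#6)=11

after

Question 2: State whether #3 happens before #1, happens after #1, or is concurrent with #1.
#3 spans [5,6], #1 spans [1,3]
resp(#1)=3 < inv(#3)=5

after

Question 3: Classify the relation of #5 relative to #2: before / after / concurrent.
#5 spans [9,10], #2 spans [2,4]
resp(#2)=4 < inv(#5)=9

after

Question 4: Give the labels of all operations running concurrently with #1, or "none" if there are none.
#1 spans [1,3]; an op avoiding the whole window 1..3 is ordered, any other is concurrent
#2 [2,4]: concurrent
#3 [5,6]: after
#4 [7,8]: after
#5 [9,10]: after
#6 [11,14]: after
#7 [12,13]: after

#2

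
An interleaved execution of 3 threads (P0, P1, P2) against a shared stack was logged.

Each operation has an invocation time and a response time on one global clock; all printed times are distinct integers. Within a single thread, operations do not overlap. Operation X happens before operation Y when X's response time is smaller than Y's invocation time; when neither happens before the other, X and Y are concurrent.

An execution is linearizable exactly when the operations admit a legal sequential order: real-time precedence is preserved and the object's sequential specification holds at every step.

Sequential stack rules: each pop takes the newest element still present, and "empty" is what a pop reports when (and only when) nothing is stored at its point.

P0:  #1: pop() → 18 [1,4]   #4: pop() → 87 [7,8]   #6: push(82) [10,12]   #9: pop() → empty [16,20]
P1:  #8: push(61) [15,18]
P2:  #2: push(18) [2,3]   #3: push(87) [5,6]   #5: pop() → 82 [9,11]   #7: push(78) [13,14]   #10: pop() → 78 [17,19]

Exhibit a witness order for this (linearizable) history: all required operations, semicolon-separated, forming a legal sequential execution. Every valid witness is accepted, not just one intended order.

#2; #1; #3; #4; #6; #5; #7; #10; #9; #8

after step 1 (#2 push(18)): stack <18>
after step 2 (#1 pop() → 18): stack <>
after step 3 (#3 push(87)): stack <87>
after step 4 (#4 pop() → 87): stack <>
after step 5 (#6 push(82)): stack <82>
after step 6 (#5 pop() → 82): stack <>
after step 7 (#7 push(78)): stack <78>
after step 8 (#10 pop() → 78): stack <>
after step 9 (#9 pop() → empty): stack <>
after step 10 (#8 push(61)): stack <61>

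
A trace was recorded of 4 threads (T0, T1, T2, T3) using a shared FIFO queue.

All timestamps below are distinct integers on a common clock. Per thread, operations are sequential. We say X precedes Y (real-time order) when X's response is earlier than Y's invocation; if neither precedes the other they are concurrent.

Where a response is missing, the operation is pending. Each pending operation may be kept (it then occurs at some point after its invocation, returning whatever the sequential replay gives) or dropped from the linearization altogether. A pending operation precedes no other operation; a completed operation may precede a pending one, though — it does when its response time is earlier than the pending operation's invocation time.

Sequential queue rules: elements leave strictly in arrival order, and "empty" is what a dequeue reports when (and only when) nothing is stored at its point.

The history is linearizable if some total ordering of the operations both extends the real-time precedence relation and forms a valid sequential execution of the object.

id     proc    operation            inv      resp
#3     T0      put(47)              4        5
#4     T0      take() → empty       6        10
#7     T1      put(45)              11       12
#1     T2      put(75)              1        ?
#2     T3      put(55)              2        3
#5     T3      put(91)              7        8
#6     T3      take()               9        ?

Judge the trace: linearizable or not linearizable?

the violation lands at event 10, #4's response at time 10: events 1..9 linearize, events 1..10 do not
4 completed operations, 2 real-time-consistent orders — every FIFO queue replay fails
no escape via the 2 pending operations (#1, #6): every completion choice fails
for example #2, #3, #4, #5 (pending dropped) fails at step 3: #4 take() → empty is not legal there
for example #2, #3, #5, #4 (pending dropped) fails at step 4: #4 take() → empty is not legal there

not linearizable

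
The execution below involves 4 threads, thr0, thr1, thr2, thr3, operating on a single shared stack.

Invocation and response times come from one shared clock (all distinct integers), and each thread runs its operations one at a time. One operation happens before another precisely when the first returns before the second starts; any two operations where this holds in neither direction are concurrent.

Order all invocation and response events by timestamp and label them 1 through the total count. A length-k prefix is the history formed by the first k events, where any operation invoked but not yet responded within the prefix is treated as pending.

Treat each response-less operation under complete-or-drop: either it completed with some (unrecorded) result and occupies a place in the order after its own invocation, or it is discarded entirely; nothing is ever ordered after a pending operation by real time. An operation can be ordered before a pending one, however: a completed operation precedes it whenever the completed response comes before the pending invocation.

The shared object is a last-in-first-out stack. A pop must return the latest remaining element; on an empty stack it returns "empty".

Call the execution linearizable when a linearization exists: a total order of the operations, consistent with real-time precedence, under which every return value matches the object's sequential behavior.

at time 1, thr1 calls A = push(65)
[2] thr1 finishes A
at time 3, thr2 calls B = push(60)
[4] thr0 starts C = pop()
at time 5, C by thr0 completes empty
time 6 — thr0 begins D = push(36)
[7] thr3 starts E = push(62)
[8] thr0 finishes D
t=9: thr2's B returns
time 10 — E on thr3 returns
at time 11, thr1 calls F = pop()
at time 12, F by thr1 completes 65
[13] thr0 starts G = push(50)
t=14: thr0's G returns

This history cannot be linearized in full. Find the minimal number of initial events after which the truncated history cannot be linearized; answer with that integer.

5

a valid linearization of events 1..4 exists, for instance A:
1. A push(65), leaving stack <65>
event 5 — C's response, time 5 — after it, nothing linearizes
no completion choice of the 1 pending operation (B) rescues it — every subset was tried
e.g. A, C (pending dropped): illegal at step 2, since C pop() → empty cannot apply there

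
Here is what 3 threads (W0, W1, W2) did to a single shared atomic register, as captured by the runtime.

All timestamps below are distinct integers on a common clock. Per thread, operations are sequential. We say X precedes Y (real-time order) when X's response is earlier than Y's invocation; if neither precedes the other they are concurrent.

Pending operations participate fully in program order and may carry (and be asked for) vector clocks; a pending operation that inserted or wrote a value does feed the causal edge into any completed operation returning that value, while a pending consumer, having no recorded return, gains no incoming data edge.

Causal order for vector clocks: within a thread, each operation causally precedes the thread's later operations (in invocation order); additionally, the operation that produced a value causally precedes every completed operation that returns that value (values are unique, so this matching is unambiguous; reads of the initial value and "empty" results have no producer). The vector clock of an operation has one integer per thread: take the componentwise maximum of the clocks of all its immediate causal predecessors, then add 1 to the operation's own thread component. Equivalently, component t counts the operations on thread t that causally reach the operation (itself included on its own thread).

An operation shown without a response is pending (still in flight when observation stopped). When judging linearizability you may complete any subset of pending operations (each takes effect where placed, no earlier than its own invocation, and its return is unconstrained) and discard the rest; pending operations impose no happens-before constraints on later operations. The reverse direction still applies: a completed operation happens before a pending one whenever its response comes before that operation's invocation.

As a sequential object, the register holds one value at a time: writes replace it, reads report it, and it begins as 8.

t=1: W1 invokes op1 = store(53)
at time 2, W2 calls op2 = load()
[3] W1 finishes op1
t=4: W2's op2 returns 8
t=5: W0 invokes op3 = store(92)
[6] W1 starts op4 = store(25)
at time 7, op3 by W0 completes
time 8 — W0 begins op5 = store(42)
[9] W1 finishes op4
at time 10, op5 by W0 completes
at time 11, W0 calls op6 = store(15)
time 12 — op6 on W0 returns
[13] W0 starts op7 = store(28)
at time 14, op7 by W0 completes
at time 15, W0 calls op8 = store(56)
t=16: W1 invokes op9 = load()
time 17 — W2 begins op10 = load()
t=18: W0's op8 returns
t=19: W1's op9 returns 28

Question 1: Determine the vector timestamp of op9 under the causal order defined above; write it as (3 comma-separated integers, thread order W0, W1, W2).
(4, 3, 0)

VC(op2, invoked at 2): no causal predecessors; +1 on W2 → (0, 0, 1)
VC(op1, invoked at 1): no causal predecessors; +1 on W1 → (0, 1, 0)
VC(op3, invoked at 5): no causal predecessors; +1 on W0 → (1, 0, 0)
from VC(op2)=(0, 0, 1), op10 (invoked 17) maxes components and bumps W2 → (0, 0, 2)
from VC(op1)=(0, 1, 0), op4 (invoked 6) maxes components and bumps W1 → (0, 2, 0)
from VC(op3)=(1, 0, 0), op5 (invoked 8) maxes components and bumps W0 → (2, 0, 0)
from VC(op5)=(2, 0, 0), op6 (invoked 11) maxes components and bumps W0 → (3, 0, 0)
from VC(op6)=(3, 0, 0), op7 (invoked 13) maxes components and bumps W0 → (4, 0, 0)
from VC(op7)=(4, 0, 0), op8 (invoked 15) maxes components and bumps W0 → (5, 0, 0)
from VC(op4)=(0, 2, 0), VC(op7)=(4, 0, 0), op9 (invoked 16) maxes components and bumps W1 → (4, 3, 0)
target: VC(op9) = (4, 3, 0)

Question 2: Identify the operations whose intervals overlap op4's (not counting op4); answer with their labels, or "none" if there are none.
op3, op5

overlap test against op4 [6,9]: concurrent iff the interval meets 6..9
op1 [1,3]: before
op2 [2,4]: before
op3 [5,7]: concurrent
op5 [8,10]: concurrent
op6 [11,12]: after
op7 [13,14]: after
op8 [15,18]: after
op9 [16,19]: after
op10 [17,…): after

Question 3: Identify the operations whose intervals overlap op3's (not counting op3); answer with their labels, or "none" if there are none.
op4

concurrent with op3 ([5,7]): every op whose interval crosses 5..7
op1 [1,3]: before
op2 [2,4]: before
op4 [6,9]: concurrent
op5 [8,10]: after
op6 [11,12]: after
op7 [13,14]: after
op8 [15,18]: after
op9 [16,19]: after
op10 [17,…): after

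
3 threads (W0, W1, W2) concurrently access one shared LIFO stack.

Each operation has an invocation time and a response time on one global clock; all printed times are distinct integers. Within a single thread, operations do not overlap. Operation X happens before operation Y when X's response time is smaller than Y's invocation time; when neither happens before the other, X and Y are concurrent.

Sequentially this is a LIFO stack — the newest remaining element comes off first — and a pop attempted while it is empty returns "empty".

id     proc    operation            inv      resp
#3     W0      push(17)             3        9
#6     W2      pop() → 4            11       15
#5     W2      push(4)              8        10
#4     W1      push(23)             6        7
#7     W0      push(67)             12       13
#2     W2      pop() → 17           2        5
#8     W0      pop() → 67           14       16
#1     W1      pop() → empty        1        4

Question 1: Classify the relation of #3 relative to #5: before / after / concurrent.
#3 spans [3,9], #5 spans [8,10]
the intervals overlap in both directions

concurrent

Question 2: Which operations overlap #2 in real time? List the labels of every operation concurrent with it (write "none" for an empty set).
overlap test against #2 [2,5]: concurrent iff the interval meets 2..5
#1 [1,4]: concurrent
#3 [3,9]: concurrent
#4 [6,7]: after
#5 [8,10]: after
#6 [11,15]: after
#7 [12,13]: after
#8 [14,16]: after

#1, #3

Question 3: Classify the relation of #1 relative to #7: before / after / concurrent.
#1 spans [1,4], #7 spans [12,13]
resp(#1)=4 < inv(#7)=12

before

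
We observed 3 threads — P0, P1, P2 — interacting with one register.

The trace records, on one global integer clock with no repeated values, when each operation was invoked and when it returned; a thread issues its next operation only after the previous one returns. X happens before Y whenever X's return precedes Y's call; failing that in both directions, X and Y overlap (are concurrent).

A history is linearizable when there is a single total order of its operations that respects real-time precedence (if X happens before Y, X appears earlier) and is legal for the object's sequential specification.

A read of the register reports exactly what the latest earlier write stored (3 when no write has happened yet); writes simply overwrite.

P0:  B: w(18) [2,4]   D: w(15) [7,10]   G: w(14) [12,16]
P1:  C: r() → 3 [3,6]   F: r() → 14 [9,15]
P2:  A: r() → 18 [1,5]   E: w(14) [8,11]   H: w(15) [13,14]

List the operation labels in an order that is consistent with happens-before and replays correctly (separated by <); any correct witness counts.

after step 1 (C r() → 3): value 3
after step 2 (B w(18)): value 18
after step 3 (A r() → 18): value 18
after step 4 (D w(15)): value 15
after step 5 (E w(14)): value 14
after step 6 (F r() → 14): value 14
after step 7 (G w(14)): value 14
after step 8 (H w(15)): value 15

C < B < A < D < E < F < G < H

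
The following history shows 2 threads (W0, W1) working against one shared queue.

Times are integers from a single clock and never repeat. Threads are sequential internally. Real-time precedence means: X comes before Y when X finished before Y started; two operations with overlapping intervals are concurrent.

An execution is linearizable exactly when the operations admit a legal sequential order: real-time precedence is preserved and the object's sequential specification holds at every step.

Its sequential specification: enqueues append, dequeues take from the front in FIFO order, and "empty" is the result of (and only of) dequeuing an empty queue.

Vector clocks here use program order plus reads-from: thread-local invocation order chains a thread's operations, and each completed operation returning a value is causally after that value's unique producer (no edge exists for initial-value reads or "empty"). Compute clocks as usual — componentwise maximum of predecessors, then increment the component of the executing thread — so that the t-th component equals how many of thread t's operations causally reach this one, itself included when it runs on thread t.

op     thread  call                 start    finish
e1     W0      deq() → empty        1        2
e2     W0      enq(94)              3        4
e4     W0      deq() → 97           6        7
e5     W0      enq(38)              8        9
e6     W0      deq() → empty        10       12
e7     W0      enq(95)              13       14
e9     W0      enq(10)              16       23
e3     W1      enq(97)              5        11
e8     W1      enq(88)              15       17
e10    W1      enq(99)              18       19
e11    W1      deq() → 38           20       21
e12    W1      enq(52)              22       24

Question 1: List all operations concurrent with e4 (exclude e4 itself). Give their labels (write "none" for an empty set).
e4 spans [6,7]; an op avoiding the whole window 6..7 is ordered, any other is concurrent
e1 [1,2]: before
e2 [3,4]: before
e3 [5,11]: concurrent
e5 [8,9]: after
e6 [10,12]: after
e7 [13,14]: after
e8 [15,17]: after
e9 [16,23]: after
e10 [18,19]: after
e11 [20,21]: after
e12 [22,24]: after

e3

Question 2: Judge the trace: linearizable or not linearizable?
events 1..6 are fine; event 7 — the response of e4 at time 7 — makes the prefix non-linearizable
exactly one order of the 3 completed ops respects real time; the queue replay fails
include/drop combinations of the 1 pending operation (e3) were all tried; none helps
for example e1, e2, e4 (pending dropped) fails at step 3: e4 deq() → 97 is not legal there

not linearizable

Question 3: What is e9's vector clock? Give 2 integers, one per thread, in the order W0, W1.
no predecessors for e3 (invoked 5): W1 increments from zero → (0, 1)
no predecessors for e1 (invoked 1): W0 increments from zero → (1, 0)
VC(e8, invoked at 15): max of VC(e3)=(0, 1), then +1 on thread W1 → (0, 2)
VC(e2, invoked at 3): max of VC(e1)=(1, 0), then +1 on thread W0 → (2, 0)
VC(e10, invoked at 18): max of VC(e8)=(0, 2), then +1 on thread W1 → (0, 3)
VC(e4, invoked at 6): max of VC(e2)=(2, 0), VC(e3)=(0, 1), then +1 on thread W0 → (3, 1)
VC(e5, invoked at 8): max of VC(e4)=(3, 1), then +1 on thread W0 → (4, 1)
VC(e6, invoked at 10): max of VC(e5)=(4, 1), then +1 on thread W0 → (5, 1)
VC(e7, invoked at 13): max of VC(e6)=(5, 1), then +1 on thread W0 → (6, 1)
VC(e11, invoked at 20): max of VC(e5)=(4, 1), VC(e10)=(0, 3), then +1 on thread W1 → (4, 4)
VC(e9, invoked at 16): max of VC(e7)=(6, 1), then +1 on thread W0 → (7, 1)
VC(e12, invoked at 22): max of VC(e11)=(4, 4), then +1 on thread W1 → (4, 5)
target: VC(e9) = (7, 1)

(7, 1)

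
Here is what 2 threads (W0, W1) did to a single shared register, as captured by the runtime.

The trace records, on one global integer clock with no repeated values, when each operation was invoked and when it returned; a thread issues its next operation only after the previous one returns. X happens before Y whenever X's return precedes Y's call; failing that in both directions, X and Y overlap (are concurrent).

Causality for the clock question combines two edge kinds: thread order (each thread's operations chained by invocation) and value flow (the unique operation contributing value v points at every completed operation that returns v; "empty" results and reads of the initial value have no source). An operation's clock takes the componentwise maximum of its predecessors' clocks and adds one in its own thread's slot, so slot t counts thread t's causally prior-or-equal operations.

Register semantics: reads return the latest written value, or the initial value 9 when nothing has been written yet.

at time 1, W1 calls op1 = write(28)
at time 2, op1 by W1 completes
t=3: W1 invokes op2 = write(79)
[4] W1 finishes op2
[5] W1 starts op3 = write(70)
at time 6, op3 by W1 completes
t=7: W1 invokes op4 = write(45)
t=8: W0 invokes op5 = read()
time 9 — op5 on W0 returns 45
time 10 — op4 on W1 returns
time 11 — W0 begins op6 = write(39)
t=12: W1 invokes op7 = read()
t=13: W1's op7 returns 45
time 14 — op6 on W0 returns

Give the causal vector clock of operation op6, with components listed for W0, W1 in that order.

op1, invoked 1, has no incoming edges; only W1's bump applies → (0, 1)
from VC(op1)=(0, 1), op2 (invoked 3) maxes components and bumps W1 → (0, 2)
from VC(op2)=(0, 2), op3 (invoked 5) maxes components and bumps W1 → (0, 3)
from VC(op3)=(0, 3), op4 (invoked 7) maxes components and bumps W1 → (0, 4)
from VC(op4)=(0, 4), op7 (invoked 12) maxes components and bumps W1 → (0, 5)
from VC(op4)=(0, 4), op5 (invoked 8) maxes components and bumps W0 → (1, 4)
from VC(op5)=(1, 4), op6 (invoked 11) maxes components and bumps W0 → (2, 4)
target: VC(op6) = (2, 4)

(2, 4)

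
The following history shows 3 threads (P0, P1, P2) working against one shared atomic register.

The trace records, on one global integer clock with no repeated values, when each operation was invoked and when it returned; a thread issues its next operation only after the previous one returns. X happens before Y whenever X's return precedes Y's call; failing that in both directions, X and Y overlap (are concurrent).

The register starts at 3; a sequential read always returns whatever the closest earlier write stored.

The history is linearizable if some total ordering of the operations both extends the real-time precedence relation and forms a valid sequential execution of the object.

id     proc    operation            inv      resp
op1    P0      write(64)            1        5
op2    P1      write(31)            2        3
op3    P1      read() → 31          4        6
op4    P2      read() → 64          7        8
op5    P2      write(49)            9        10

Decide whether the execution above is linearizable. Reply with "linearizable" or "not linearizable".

linearizable

witness order: op2, op3, op1, op4, op5
step 1: op2 write(31) — value 31
step 2: op3 read() → 31 — value 31
step 3: op1 write(64) — value 64
step 4: op4 read() → 64 — value 64
step 5: op5 write(49) — value 49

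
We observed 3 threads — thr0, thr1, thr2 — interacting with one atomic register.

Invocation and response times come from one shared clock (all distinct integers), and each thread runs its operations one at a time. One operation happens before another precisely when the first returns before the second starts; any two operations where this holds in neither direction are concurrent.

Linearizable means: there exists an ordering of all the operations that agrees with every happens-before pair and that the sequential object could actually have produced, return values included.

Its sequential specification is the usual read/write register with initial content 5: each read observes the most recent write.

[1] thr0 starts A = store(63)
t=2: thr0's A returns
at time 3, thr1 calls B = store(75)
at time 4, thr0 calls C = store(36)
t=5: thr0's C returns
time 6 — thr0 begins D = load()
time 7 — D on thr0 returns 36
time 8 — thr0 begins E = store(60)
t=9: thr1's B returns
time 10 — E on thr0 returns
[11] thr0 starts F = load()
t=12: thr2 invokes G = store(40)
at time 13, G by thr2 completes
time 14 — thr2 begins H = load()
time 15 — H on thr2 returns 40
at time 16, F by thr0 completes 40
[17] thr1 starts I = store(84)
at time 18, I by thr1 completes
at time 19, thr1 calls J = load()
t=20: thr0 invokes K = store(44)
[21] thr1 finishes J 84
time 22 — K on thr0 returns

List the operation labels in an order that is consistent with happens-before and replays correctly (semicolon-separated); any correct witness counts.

1. A store(63), leaving value 63
2. B store(75), leaving value 75
3. C store(36), leaving value 36
4. D load() → 36, leaving value 36
5. E store(60), leaving value 60
6. G store(40), leaving value 40
7. F load() → 40, leaving value 40
8. H load() → 40, leaving value 40
9. I store(84), leaving value 84
10. J load() → 84, leaving value 84
11. K store(44), leaving value 44

A; B; C; D; E; G; F; H; I; J; K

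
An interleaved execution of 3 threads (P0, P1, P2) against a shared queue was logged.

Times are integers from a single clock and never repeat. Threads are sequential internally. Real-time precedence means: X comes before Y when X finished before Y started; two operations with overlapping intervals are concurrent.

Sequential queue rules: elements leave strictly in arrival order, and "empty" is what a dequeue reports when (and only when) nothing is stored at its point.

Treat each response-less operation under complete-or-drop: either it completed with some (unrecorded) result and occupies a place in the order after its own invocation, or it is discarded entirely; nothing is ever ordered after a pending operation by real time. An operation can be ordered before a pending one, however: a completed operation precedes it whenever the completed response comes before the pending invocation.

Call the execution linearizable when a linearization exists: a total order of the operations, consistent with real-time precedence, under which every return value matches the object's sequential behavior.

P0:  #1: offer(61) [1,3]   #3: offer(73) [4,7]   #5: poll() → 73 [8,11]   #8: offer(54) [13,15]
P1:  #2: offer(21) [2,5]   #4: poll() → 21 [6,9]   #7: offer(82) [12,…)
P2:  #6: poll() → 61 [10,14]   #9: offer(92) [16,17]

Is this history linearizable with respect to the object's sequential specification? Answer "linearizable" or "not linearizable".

one valid linearization: #2, #1, #3, #4, #6, #5, #7, #8, #9
after step 1 (#2 offer(21)): queue <21>
after step 2 (#1 offer(61)): queue <21,61>
after step 3 (#3 offer(73)): queue <21,61,73>
after step 4 (#4 poll() → 21): queue <61,73>
after step 5 (#6 poll() → 61): queue <73>
after step 6 (#5 poll() → 73): queue <>
after step 7 (#7 offer(82) (pending, included)): queue <82>
after step 8 (#8 offer(54)): queue <82,54>
after step 9 (#9 offer(92)): queue <82,54,92>

linearizable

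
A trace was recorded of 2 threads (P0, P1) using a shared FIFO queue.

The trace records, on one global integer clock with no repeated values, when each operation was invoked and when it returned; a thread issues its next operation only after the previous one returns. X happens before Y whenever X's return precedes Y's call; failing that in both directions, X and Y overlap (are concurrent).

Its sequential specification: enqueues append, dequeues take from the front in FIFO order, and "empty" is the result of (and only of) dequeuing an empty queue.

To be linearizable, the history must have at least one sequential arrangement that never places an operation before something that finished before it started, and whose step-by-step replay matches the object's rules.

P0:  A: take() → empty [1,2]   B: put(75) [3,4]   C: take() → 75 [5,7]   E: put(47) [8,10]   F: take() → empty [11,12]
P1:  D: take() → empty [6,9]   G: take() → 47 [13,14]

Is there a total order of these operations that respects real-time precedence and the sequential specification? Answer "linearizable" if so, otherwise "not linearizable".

the violation lands at event 12, F's response at time 12: events 1..11 linearize, events 1..12 do not
no legal order exists: 3 real-time-consistent candidates over 6 completed FIFO queue operations, all rejected
for example A, B, C, D, E, F fails at step 6: F take() → empty is not legal there
for example A, B, C, E, D, F fails at step 5: D take() → empty is not legal there

not linearizable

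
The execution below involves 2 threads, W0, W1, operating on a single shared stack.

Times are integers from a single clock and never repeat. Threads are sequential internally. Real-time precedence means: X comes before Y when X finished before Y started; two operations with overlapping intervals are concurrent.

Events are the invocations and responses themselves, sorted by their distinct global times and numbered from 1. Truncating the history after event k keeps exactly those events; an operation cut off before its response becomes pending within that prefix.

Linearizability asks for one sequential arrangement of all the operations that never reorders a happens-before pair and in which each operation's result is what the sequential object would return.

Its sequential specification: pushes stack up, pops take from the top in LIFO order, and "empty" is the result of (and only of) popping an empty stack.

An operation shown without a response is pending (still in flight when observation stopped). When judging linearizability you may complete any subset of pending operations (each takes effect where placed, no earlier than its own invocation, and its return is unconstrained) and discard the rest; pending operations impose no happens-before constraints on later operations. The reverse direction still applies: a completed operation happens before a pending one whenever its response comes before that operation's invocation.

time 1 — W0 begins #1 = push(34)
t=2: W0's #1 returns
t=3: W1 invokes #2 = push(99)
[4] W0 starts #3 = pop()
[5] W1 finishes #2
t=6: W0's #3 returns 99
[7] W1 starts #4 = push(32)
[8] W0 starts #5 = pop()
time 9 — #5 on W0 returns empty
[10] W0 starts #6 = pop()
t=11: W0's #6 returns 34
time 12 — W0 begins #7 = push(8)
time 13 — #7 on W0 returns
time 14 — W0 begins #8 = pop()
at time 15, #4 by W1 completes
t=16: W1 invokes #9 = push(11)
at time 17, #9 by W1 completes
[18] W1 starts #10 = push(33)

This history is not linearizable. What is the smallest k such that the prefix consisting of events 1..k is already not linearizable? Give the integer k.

9

events 1..8 are linearizable; a witness order is #1, #2, #3:
step 1: #1 push(34) — stack <34>
step 2: #2 push(99) — stack <34,99>
step 3: #3 pop() → 99 — stack <34>
once event 9 joins (#5's response, time 9), exhaustive search finds no witness
no escape via the 1 pending operation (#4): every completion choice fails
for example #1, #2, #3, #5 (pending dropped) fails at step 4: #5 pop() → empty is not legal there
for example #1, #3, #2, #5 (pending dropped) fails at step 2: #3 pop() → 99 is not legal there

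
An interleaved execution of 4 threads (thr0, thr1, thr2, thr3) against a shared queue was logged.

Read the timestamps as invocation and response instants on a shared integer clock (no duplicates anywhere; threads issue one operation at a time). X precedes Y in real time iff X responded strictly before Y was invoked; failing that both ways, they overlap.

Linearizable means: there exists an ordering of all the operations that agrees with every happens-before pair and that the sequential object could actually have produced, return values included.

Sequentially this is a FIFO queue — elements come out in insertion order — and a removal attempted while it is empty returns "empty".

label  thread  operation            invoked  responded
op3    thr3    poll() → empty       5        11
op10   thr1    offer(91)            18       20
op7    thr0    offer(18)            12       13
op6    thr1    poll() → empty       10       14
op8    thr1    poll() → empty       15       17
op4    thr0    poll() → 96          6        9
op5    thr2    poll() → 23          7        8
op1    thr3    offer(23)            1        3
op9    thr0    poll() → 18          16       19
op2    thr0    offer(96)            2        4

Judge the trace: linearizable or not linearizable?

linearizable

one valid linearization: op1, op2, op5, op4, op3, op6, op7, op9, op8, op10
step 1: op1 offer(23) — queue <23>
step 2: op2 offer(96) — queue <23,96>
step 3: op5 poll() → 23 — queue <96>
step 4: op4 poll() → 96 — queue <>
step 5: op3 poll() → empty — queue <>
step 6: op6 poll() → empty — queue <>
step 7: op7 offer(18) — queue <18>
step 8: op9 poll() → 18 — queue <>
step 9: op8 poll() → empty — queue <>
step 10: op10 offer(91) — queue <91>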